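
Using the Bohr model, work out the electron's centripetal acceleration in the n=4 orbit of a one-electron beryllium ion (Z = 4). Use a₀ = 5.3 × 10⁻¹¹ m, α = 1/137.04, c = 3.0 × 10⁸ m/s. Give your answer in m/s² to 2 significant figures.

r = n²a₀/Z = 2.1 × 10⁻¹⁰ m, v = Zαc/n = 2.2 × 10⁶ m/s
a = v²/r = (2.2 × 10⁶)² / 2.1 × 10⁻¹⁰ = 2.3 × 10²² m/s²

2.3 × 10²² m/s²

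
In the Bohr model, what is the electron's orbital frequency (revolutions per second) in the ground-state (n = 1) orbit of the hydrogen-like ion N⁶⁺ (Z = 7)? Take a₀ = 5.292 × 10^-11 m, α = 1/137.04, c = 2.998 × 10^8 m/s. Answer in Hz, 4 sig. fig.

r = n²a₀/Z = 7.560 × 10^-12 m, v = Zαc/n = 1.531 × 10^7 m/s
f = v/(2πr) = 3.224 × 10^17 Hz

3.224 × 10^17 Hz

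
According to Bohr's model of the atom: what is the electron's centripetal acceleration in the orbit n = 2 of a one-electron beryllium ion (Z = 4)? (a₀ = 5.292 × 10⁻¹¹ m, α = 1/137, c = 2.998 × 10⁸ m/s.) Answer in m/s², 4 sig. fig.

3.620 × 10²³ m/s²

r = n²a₀/Z = 5.292 × 10⁻¹¹ m, v = Zαc/n = 4.377 × 10⁶ m/s
a = v²/r = (4.377 × 10⁶)² / 5.292 × 10⁻¹¹ = 3.620 × 10²³ m/s²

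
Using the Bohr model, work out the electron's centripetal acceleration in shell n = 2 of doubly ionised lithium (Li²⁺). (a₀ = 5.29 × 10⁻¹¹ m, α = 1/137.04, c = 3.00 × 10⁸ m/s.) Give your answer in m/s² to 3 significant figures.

1.53 × 10²³ m/s²

r = n²a₀/Z = 7.05 × 10⁻¹¹ m, v = Zαc/n = 3.28 × 10⁶ m/s
a = v²/r = (3.28 × 10⁶)² / 7.05 × 10⁻¹¹ = 1.53 × 10²³ m/s²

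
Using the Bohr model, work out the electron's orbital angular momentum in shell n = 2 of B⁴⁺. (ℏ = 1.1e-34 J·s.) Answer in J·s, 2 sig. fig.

2.2e-34 J·s

L_n = nℏ = 2 × 1.1e-34 = 2.2e-34 J·s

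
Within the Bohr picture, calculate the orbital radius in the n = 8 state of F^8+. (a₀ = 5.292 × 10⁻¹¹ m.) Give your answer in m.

3.763 × 10⁻¹⁰ m

r_n = n²a₀/Z = 8² × 5.292 × 10⁻¹¹ / 9
    = 64 × 5.292 × 10⁻¹¹ / 9 = 3.763 × 10⁻¹⁰ m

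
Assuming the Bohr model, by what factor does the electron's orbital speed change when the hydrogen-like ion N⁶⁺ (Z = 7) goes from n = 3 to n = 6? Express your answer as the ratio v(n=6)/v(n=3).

1/2

v ∝ Z^1 · n^-1; with Z fixed, v ∝ n^-1.
v(n=6)/v(n=3) = (6/3)^-1 = 1/2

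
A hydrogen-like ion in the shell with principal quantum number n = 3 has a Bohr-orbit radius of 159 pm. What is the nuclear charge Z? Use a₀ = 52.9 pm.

r_n = n²a₀/Z ⇒ Z = n²a₀/r = 3² × 52.9 / 159 ≈ 2.99
Z = 3

3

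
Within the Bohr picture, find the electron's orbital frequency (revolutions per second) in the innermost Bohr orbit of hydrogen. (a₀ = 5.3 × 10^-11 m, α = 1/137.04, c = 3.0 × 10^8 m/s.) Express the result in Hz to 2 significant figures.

r = n²a₀/Z = 5.3 × 10^-11 m, v = Zαc/n = 2.2 × 10^6 m/s
f = v/(2πr) = 6.6 × 10^15 Hz

6.6 × 10^15 Hz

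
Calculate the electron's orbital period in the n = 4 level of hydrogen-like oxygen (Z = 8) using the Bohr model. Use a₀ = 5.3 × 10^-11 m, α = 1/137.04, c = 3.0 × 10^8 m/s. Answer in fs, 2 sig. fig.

0.15 fs

r = n²a₀/Z = 4²·5.3 × 10^-11/8 = 1.1 × 10^-10 m
v = Zαc/n = 8·0.0073·3.0 × 10^8/4 = 4.4 × 10^6 m/s
T = 2πr/v = 1.5 × 10^-16 s = 0.15 fs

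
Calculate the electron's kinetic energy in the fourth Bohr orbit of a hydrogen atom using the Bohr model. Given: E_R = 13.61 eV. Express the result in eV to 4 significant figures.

For a Coulomb orbit the virial theorem gives K = −E_n.
E_n = −E_R·Z²/n², so K = E_R·Z²/n² = 13.61 × 1²/4² = 0.8506 eV

0.8506 eV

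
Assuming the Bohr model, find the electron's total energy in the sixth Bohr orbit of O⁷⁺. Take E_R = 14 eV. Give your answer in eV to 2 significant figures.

E_n = −E_R·Z²/n² = −14 × 8²/6² = -25 eV

-25 eV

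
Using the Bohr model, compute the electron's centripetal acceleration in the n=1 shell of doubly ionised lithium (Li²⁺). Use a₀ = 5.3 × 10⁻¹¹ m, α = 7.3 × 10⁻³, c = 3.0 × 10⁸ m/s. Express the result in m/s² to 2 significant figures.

2.4 × 10²⁴ m/s²

r = n²a₀/Z = 1.8 × 10⁻¹¹ m, v = Zαc/n = 6.6 × 10⁶ m/s
a = v²/r = (6.6 × 10⁶)² / 1.8 × 10⁻¹¹ = 2.4 × 10²⁴ m/s²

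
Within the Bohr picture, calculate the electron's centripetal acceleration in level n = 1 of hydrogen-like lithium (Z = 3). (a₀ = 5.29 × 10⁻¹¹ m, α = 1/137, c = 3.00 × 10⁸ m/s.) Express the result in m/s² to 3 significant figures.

r = n²a₀/Z = 1.76 × 10⁻¹¹ m, v = Zαc/n = 6.57 × 10⁶ m/s
a = v²/r = (6.57 × 10⁶)² / 1.76 × 10⁻¹¹ = 2.45 × 10²⁴ m/s²

2.45 × 10²⁴ m/s²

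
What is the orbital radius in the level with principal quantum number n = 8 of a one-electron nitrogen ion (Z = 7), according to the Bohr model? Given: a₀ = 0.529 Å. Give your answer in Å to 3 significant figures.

4.84 Å

r_n = n²a₀/Z = 8² × 0.529 / 7
    = 64 × 0.529 / 7 = 4.84 Å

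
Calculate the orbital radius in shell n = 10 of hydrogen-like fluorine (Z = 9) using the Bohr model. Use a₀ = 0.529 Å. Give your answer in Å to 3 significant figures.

r_n = n²a₀/Z = 10² × 0.529 / 9
    = 100 × 0.529 / 9 = 5.88 Å

5.88 Å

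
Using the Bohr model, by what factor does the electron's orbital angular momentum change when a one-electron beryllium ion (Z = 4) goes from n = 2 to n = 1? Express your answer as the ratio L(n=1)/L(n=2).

1/2

L = nℏ depends only on n, so L ∝ n.
L(n=1)/L(n=2) = (1/2)^1 = 1/2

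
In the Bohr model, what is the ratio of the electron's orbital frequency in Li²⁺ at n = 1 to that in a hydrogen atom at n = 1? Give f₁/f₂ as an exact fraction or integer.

f ∝ Z^2 · n^-3
f₁/f₂ = (3/1)^2 · (1/1)^-3 = 9

9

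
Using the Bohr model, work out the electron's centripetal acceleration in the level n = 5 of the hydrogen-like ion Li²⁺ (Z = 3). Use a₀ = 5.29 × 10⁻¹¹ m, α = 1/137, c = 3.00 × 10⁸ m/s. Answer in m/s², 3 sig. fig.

r = n²a₀/Z = 4.41 × 10⁻¹⁰ m, v = Zαc/n = 1.31 × 10⁶ m/s
a = v²/r = (1.31 × 10⁶)² / 4.41 × 10⁻¹⁰ = 3.92 × 10²¹ m/s²

3.92 × 10²¹ m/s²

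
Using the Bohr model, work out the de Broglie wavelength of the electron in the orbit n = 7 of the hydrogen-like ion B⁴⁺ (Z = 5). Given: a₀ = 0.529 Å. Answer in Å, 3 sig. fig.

4.65 Å

The Bohr quantisation condition is nλ = 2πr_n.
r_n = n²a₀/Z = 5.18 Å
λ = 2πr_n/n = 2π·5.18/7 = 4.65 Å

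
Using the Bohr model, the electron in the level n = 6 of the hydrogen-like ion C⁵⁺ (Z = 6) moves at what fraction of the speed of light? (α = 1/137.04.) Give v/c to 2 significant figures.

v_n = Zαc/n, so v/c = Zα/n = 6 × 0.0073 / 6 = 0.0073

0.0073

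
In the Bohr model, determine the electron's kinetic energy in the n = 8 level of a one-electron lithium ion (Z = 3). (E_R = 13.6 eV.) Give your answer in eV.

1.91 eV

For a Coulomb orbit the virial theorem gives K = −E_n.
E_n = −E_R·Z²/n², so K = E_R·Z²/n² = 13.6 × 3²/8² = 1.91 eV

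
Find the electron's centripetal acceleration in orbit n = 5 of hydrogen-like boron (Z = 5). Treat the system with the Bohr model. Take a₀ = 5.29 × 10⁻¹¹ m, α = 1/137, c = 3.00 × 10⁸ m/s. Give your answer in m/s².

r = n²a₀/Z = 2.64 × 10⁻¹⁰ m, v = Zαc/n = 2.19 × 10⁶ m/s
a = v²/r = (2.19 × 10⁶)² / 2.64 × 10⁻¹⁰ = 1.81 × 10²² m/s²

1.81 × 10²² m/s²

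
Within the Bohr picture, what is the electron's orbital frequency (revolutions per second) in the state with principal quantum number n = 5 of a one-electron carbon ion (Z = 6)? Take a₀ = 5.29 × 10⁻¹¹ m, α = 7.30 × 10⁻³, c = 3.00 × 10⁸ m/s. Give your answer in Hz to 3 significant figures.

r = n²a₀/Z = 2.20 × 10⁻¹⁰ m, v = Zαc/n = 2.63 × 10⁶ m/s
f = v/(2πr) = 1.90 × 10¹⁵ Hz

1.90 × 10¹⁵ Hz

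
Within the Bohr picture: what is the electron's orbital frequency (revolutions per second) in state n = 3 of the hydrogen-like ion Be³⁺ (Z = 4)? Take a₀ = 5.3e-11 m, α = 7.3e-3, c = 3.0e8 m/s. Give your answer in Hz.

3.9e15 Hz

r = n²a₀/Z = 1.2e-10 m, v = Zαc/n = 2.9e6 m/s
f = v/(2πr) = 3.9e15 Hz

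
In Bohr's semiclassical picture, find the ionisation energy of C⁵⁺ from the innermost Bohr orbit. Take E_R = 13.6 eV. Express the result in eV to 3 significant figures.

E_n = −E_R·Z²/n² = −13.6 × 6²/1² eV = -490 eV
Ionisation energy = −E_n = 490 eV

490 eV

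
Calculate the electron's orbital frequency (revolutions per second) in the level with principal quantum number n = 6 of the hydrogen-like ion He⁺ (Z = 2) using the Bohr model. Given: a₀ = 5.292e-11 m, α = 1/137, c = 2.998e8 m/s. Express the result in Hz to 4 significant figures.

1.219e14 Hz

r = n²a₀/Z = 9.526e-10 m, v = Zαc/n = 7.294e5 m/s
f = v/(2πr) = 1.219e14 Hz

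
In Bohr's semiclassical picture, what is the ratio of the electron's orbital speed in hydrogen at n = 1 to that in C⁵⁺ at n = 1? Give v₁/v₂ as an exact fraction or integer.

1/6

v ∝ Z^1 · n^-1
v₁/v₂ = (1/6)^1 · (1/1)^-1 = 1/6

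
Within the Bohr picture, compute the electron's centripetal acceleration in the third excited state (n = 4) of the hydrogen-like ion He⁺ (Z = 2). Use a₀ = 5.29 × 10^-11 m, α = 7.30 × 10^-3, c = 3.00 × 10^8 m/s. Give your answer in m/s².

r = n²a₀/Z = 4.23 × 10^-10 m, v = Zαc/n = 1.09 × 10^6 m/s
a = v²/r = (1.09 × 10^6)² / 4.23 × 10^-10 = 2.83 × 10^21 m/s²

2.83 × 10^21 m/s²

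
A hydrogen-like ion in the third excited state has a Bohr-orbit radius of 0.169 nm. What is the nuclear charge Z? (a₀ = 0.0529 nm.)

r_n = n²a₀/Z ⇒ Z = n²a₀/r = 4² × 0.0529 / 0.169 ≈ 5.01
Z = 5

5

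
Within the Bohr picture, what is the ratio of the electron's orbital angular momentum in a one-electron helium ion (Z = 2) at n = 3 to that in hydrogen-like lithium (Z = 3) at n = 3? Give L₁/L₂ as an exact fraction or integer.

L = nℏ is independent of Z.
L₁/L₂ = n₁/n₂ = 3/3 = 1

1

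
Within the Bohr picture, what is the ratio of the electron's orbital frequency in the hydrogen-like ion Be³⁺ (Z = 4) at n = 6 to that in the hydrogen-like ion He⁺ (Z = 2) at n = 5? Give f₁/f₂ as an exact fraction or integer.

125/54

f ∝ Z^2 · n^-3
f₁/f₂ = (4/2)^2 · (6/5)^-3 = 125/54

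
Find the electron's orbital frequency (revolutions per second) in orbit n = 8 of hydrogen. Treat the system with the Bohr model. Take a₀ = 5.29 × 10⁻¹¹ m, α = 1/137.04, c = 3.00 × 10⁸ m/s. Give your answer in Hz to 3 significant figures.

r = n²a₀/Z = 3.39 × 10⁻⁹ m, v = Zαc/n = 2.74 × 10⁵ m/s
f = v/(2πr) = 1.29 × 10¹³ Hz

1.29 × 10¹³ Hz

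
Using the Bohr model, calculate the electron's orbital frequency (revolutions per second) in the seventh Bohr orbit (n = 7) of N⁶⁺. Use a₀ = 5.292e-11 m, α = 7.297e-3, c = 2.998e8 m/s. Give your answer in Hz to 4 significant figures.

r = n²a₀/Z = 3.704e-10 m, v = Zαc/n = 2.188e6 m/s
f = v/(2πr) = 9.399e14 Hz

9.399e14 Hz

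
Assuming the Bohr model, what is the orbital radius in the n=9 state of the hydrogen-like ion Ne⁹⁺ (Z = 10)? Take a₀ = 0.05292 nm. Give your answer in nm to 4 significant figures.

0.4287 nm

r_n = n²a₀/Z = 9² × 0.05292 / 10
    = 81 × 0.05292 / 10 = 0.4287 nm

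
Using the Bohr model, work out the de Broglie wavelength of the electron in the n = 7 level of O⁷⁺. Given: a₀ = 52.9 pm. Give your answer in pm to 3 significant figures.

The Bohr quantisation condition is nλ = 2πr_n.
r_n = n²a₀/Z = 324 pm
λ = 2πr_n/n = 2π·324/7 = 291 pm

291 pm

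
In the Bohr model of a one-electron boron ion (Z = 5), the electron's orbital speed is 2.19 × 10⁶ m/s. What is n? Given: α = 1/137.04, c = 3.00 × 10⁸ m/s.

5

v_n = Zαc/n ⇒ n = Zαc/v = 5 × 0.00730 × 3.00 × 10⁸ / 2.19 × 10⁶ ≈ 5.00
n = 5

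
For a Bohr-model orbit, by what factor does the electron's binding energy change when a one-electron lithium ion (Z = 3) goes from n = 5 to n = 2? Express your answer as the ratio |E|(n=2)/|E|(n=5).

|E| ∝ Z^2 · n^-2; with Z fixed, |E| ∝ n^-2.
|E|(n=2)/|E|(n=5) = (2/5)^-2 = 25/4

25/4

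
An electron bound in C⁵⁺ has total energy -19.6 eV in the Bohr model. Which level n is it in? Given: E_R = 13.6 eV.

5

E_n = −E_R Z²/n² ⇒ n² = E_R Z²/(−E_n) = 13.6 × 6² / 19.6 ≈ 24.98
n = 5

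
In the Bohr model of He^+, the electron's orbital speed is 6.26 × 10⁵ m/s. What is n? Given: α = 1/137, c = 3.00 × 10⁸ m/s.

7

v_n = Zαc/n ⇒ n = Zαc/v = 2 × 0.00730 × 3.00 × 10⁸ / 6.26 × 10⁵ ≈ 7.00
n = 7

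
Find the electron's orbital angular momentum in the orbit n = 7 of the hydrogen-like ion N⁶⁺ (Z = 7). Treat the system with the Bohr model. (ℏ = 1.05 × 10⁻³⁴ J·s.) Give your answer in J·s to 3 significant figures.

L_n = nℏ = 7 × 1.05 × 10⁻³⁴ = 7.35 × 10⁻³⁴ J·s

7.35 × 10⁻³⁴ J·s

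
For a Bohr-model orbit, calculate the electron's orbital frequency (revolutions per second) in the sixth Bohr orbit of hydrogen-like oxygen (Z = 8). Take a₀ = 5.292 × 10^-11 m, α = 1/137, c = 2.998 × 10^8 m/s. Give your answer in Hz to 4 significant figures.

1.950 × 10^15 Hz

r = n²a₀/Z = 2.381 × 10^-10 m, v = Zαc/n = 2.918 × 10^6 m/s
f = v/(2πr) = 1.950 × 10^15 Hz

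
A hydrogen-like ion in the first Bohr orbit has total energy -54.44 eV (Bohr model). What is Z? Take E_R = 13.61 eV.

2

E_n = −E_R Z²/n² ⇒ Z² = −E_n n²/E_R = 54.44 × 1² / 13.61 ≈ 4.00
Z = 2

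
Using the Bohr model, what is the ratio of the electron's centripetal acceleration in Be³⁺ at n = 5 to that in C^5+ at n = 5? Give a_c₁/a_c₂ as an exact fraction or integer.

8/27

a_c ∝ Z^3 · n^-4
a_c₁/a_c₂ = (4/6)^3 · (5/5)^-4 = 8/27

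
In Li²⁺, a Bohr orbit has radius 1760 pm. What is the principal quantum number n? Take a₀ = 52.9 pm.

r_n = n²a₀/Z ⇒ n² = rZ/a₀ = 1760 × 3 / 52.9 ≈ 99.81
n = 10

10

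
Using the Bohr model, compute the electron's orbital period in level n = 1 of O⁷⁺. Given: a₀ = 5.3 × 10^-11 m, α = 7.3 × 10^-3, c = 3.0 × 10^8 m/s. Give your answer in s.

r = n²a₀/Z = 1²·5.3 × 10^-11/8 = 6.6 × 10^-12 m
v = Zαc/n = 8·0.0073·3.0 × 10^8/1 = 1.8 × 10^7 m/s
T = 2πr/v = 2.4 × 10^-18 s

2.4 × 10^-18 s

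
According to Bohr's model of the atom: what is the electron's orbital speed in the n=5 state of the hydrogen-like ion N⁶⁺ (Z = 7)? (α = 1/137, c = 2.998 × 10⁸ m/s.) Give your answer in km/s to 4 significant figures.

3064 km/s

v_n = Zαc/n = 7 × 0.007299 × 2.998 × 10⁸ / 5
    = 3064 km/s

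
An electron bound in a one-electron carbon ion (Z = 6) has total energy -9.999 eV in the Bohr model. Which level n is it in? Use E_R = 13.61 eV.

E_n = −E_R Z²/n² ⇒ n² = E_R Z²/(−E_n) = 13.61 × 6² / 9.999 ≈ 49.00
n = 7

7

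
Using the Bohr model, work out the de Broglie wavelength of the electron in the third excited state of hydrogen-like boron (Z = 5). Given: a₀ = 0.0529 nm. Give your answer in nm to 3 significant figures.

The Bohr quantisation condition is nλ = 2πr_n.
r_n = n²a₀/Z = 0.169 nm
λ = 2πr_n/n = 2π·0.169/4 = 0.266 nm

0.266 nm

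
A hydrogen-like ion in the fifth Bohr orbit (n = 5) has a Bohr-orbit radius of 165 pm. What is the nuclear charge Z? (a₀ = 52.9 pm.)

8

r_n = n²a₀/Z ⇒ Z = n²a₀/r = 5² × 52.9 / 165 ≈ 8.02
Z = 8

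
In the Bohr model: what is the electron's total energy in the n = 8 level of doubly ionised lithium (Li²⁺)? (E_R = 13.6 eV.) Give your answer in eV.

E_n = −E_R·Z²/n² = −13.6 × 3²/8² = -1.91 eV

-1.91 eV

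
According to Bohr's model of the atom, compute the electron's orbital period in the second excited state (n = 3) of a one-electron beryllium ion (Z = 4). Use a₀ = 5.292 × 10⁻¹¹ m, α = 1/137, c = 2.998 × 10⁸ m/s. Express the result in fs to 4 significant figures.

r = n²a₀/Z = 3²·5.292 × 10⁻¹¹/4 = 1.191 × 10⁻¹⁰ m
v = Zαc/n = 4·0.007299·2.998 × 10⁸/3 = 2.918 × 10⁶ m/s
T = 2πr/v = 2.564 × 10⁻¹⁶ s = 0.2564 fs

0.2564 fs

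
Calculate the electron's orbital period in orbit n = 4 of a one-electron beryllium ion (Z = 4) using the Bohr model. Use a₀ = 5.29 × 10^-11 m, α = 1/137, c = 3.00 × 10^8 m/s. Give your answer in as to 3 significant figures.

r = n²a₀/Z = 4²·5.29 × 10^-11/4 = 2.12 × 10^-10 m
v = Zαc/n = 4·0.00730·3.00 × 10^8/4 = 2.19 × 10^6 m/s
T = 2πr/v = 6.07 × 10^-16 s = 607 as

607 as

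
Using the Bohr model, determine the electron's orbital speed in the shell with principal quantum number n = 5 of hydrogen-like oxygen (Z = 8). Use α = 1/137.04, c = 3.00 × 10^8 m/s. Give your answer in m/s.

3.50 × 10^6 m/s

v_n = Zαc/n = 8 × 0.00730 × 3.00 × 10^8 / 5
    = 3.50 × 10^6 m/s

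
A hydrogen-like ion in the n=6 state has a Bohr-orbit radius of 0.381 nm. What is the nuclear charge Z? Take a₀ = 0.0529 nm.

r_n = n²a₀/Z ⇒ Z = n²a₀/r = 6² × 0.0529 / 0.381 ≈ 5.00
Z = 5

5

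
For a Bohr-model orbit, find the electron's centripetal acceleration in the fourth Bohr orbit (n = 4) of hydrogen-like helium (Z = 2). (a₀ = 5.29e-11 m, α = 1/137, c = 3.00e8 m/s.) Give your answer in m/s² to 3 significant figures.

2.83e21 m/s²

r = n²a₀/Z = 4.23e-10 m, v = Zαc/n = 1.09e6 m/s
a = v²/r = (1.09e6)² / 4.23e-10 = 2.83e21 m/s²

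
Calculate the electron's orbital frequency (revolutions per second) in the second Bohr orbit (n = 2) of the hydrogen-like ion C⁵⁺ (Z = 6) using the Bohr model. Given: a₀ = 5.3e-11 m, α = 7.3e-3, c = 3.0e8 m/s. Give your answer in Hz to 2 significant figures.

r = n²a₀/Z = 3.5e-11 m, v = Zαc/n = 6.6e6 m/s
f = v/(2πr) = 3.0e16 Hz

3.0e16 Hz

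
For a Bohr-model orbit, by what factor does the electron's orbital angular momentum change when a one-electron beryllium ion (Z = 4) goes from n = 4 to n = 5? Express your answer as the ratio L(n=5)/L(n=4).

5/4

L = nℏ depends only on n, so L ∝ n.
L(n=5)/L(n=4) = (5/4)^1 = 5/4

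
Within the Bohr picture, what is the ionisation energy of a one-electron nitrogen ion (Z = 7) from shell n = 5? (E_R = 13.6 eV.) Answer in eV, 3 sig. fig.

26.7 eV

E_n = −E_R·Z²/n² = −13.6 × 7²/5² eV = -26.7 eV
Ionisation energy = −E_n = 26.7 eV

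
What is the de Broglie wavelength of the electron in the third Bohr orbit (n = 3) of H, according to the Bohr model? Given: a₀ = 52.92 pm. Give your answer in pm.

The Bohr quantisation condition is nλ = 2πr_n.
r_n = n²a₀/Z = 476.3 pm
λ = 2πr_n/n = 2π·476.3/3 = 997.5 pm

997.5 pm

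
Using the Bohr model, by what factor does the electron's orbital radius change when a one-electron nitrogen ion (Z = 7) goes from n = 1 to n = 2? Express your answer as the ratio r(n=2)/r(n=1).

4

r ∝ Z^-1 · n^2; with Z fixed, r ∝ n^2.
r(n=2)/r(n=1) = (2/1)^2 = 4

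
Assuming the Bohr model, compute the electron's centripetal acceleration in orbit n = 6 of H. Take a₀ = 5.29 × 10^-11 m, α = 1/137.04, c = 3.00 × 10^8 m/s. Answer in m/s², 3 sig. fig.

6.99 × 10^19 m/s²

r = n²a₀/Z = 1.90 × 10^-9 m, v = Zαc/n = 3.65 × 10^5 m/s
a = v²/r = (3.65 × 10^5)² / 1.90 × 10^-9 = 6.99 × 10^19 m/s²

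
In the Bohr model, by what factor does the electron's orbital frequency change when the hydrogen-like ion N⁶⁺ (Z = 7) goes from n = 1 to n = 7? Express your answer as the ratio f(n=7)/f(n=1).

1/343

f ∝ Z^2 · n^-3; with Z fixed, f ∝ n^-3.
f(n=7)/f(n=1) = (7/1)^-3 = 1/343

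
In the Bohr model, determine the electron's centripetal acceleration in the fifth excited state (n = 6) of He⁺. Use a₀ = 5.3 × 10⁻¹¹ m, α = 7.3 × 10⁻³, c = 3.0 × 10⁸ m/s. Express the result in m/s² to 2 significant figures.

r = n²a₀/Z = 9.5 × 10⁻¹⁰ m, v = Zαc/n = 7.3 × 10⁵ m/s
a = v²/r = (7.3 × 10⁵)² / 9.5 × 10⁻¹⁰ = 5.6 × 10²⁰ m/s²

5.6 × 10²⁰ m/s²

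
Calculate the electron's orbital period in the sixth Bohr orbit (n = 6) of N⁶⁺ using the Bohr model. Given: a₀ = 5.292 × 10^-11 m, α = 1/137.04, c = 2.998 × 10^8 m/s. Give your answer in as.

670.0 as

r = n²a₀/Z = 6²·5.292 × 10^-11/7 = 2.722 × 10^-10 m
v = Zαc/n = 7·0.007297·2.998 × 10^8/6 = 2.552 × 10^6 m/s
T = 2πr/v = 6.700 × 10^-16 s = 670.0 as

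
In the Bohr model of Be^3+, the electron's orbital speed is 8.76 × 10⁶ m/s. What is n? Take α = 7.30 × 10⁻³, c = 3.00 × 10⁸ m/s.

1

v_n = Zαc/n ⇒ n = Zαc/v = 4 × 0.00730 × 3.00 × 10⁸ / 8.76 × 10⁶ ≈ 1.00
n = 1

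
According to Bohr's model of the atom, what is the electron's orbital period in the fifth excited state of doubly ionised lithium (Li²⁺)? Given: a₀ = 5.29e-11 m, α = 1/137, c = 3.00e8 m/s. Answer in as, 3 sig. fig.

3640 as

r = n²a₀/Z = 6²·5.29e-11/3 = 6.35e-10 m
v = Zαc/n = 3·0.00730·3.00e8/6 = 1.09e6 m/s
T = 2πr/v = 3.64e-15 s = 3640 as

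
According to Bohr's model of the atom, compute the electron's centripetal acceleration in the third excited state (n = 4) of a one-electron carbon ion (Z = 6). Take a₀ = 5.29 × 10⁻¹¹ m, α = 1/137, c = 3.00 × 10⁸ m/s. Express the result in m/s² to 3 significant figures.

r = n²a₀/Z = 1.41 × 10⁻¹⁰ m, v = Zαc/n = 3.28 × 10⁶ m/s
a = v²/r = (3.28 × 10⁶)² / 1.41 × 10⁻¹⁰ = 7.65 × 10²² m/s²

7.65 × 10²² m/s²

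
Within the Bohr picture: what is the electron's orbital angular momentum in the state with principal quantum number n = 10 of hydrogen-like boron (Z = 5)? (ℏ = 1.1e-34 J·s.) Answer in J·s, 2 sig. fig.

L_n = nℏ = 10 × 1.1e-34 = 1.1e-33 J·s

1.1e-33 J·s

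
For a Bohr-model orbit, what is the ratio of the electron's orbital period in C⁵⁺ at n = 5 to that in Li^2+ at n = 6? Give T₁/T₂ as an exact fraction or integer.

125/864

T ∝ Z^-2 · n^3
T₁/T₂ = (6/3)^-2 · (5/6)^3 = 125/864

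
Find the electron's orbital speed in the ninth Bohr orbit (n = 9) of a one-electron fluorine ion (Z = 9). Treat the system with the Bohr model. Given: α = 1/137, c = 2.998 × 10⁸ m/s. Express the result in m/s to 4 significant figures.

2.188 × 10⁶ m/s

v_n = Zαc/n = 9 × 0.007299 × 2.998 × 10⁸ / 9
    = 2.188 × 10⁶ m/s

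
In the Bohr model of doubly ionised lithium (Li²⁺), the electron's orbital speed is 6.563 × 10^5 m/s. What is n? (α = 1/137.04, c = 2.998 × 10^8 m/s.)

10

v_n = Zαc/n ⇒ n = Zαc/v = 3 × 0.007297 × 2.998 × 10^8 / 6.563 × 10^5 ≈ 10.00
n = 10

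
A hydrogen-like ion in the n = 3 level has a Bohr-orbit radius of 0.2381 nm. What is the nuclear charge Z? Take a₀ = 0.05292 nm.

2

r_n = n²a₀/Z ⇒ Z = n²a₀/r = 3² × 0.05292 / 0.2381 ≈ 2.00
Z = 2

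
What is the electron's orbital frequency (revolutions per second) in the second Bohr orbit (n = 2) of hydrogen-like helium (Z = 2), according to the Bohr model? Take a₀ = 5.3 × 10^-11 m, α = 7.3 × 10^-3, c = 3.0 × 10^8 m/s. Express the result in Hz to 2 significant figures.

r = n²a₀/Z = 1.1 × 10^-10 m, v = Zαc/n = 2.2 × 10^6 m/s
f = v/(2πr) = 3.3 × 10^15 Hz

3.3 × 10^15 Hz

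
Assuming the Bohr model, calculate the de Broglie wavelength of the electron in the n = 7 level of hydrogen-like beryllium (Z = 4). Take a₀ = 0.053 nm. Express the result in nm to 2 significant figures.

The Bohr quantisation condition is nλ = 2πr_n.
r_n = n²a₀/Z = 0.65 nm
λ = 2πr_n/n = 2π·0.65/7 = 0.58 nm

0.58 nm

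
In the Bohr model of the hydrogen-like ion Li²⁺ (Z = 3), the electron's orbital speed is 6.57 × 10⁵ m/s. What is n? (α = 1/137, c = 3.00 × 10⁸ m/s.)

v_n = Zαc/n ⇒ n = Zαc/v = 3 × 0.00730 × 3.00 × 10⁸ / 6.57 × 10⁵ ≈ 10.00
n = 10

10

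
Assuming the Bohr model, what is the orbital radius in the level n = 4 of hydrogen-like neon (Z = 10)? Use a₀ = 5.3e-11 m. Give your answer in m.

r_n = n²a₀/Z = 4² × 5.3e-11 / 10
    = 16 × 5.3e-11 / 10 = 8.5e-11 m

8.5e-11 m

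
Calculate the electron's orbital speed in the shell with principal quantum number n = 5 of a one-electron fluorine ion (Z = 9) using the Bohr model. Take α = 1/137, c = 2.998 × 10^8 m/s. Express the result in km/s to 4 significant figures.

3939 km/s

v_n = Zαc/n = 9 × 0.007299 × 2.998 × 10^8 / 5
    = 3939 km/s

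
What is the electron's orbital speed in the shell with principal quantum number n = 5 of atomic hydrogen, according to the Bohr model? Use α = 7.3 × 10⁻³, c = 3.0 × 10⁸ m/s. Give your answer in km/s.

440 km/s

v_n = Zαc/n = 1 × 0.0073 × 3.0 × 10⁸ / 5
    = 440 km/s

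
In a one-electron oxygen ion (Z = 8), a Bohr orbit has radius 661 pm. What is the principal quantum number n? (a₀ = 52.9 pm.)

r_n = n²a₀/Z ⇒ n² = rZ/a₀ = 661 × 8 / 52.9 ≈ 99.96
n = 10

10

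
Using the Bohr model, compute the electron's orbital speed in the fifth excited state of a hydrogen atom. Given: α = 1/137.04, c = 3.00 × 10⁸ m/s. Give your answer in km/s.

v_n = Zαc/n = 1 × 0.00730 × 3.00 × 10⁸ / 6
    = 365 km/s

365 km/s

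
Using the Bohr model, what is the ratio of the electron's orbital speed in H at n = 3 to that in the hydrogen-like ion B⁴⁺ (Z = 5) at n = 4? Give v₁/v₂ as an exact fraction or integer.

4/15

v ∝ Z^1 · n^-1
v₁/v₂ = (1/5)^1 · (3/4)^-1 = 4/15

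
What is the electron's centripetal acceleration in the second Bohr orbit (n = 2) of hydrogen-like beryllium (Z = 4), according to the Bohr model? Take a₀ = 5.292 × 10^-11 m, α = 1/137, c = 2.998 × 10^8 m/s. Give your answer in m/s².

r = n²a₀/Z = 5.292 × 10^-11 m, v = Zαc/n = 4.377 × 10^6 m/s
a = v²/r = (4.377 × 10^6)² / 5.292 × 10^-11 = 3.620 × 10^23 m/s²

3.620 × 10^23 m/s²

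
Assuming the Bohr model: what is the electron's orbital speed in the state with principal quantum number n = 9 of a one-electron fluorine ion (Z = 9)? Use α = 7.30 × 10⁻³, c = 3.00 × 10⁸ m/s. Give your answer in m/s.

2.19 × 10⁶ m/s

v_n = Zαc/n = 9 × 0.00730 × 3.00 × 10⁸ / 9
    = 2.19 × 10⁶ m/s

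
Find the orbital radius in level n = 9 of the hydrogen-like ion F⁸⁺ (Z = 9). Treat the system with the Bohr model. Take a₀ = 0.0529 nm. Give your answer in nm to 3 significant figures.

0.476 nm

r_n = n²a₀/Z = 9² × 0.0529 / 9
    = 81 × 0.0529 / 9 = 0.476 nm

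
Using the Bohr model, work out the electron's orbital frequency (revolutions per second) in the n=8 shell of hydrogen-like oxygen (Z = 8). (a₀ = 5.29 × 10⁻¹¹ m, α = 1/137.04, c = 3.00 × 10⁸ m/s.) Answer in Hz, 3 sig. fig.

r = n²a₀/Z = 4.23 × 10⁻¹⁰ m, v = Zαc/n = 2.19 × 10⁶ m/s
f = v/(2πr) = 8.23 × 10¹⁴ Hz

8.23 × 10¹⁴ Hz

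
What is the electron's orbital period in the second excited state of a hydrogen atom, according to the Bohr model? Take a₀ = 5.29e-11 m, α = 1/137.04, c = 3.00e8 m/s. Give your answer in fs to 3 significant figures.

4.10 fs

r = n²a₀/Z = 3²·5.29e-11/1 = 4.76e-10 m
v = Zαc/n = 1·0.00730·3.00e8/3 = 7.30e5 m/s
T = 2πr/v = 4.10e-15 s = 4.10 fs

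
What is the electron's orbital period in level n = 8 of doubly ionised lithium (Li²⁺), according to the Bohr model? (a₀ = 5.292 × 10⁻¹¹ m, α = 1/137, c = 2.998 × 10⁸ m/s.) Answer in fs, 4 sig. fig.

8.644 fs

r = n²a₀/Z = 8²·5.292 × 10⁻¹¹/3 = 1.129 × 10⁻⁹ m
v = Zαc/n = 3·0.007299·2.998 × 10⁸/8 = 8.206 × 10⁵ m/s
T = 2πr/v = 8.644 × 10⁻¹⁵ s = 8.644 fs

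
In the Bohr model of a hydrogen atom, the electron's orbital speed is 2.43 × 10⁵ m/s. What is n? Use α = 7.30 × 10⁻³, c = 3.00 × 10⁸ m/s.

v_n = Zαc/n ⇒ n = Zαc/v = 1 × 0.00730 × 3.00 × 10⁸ / 2.43 × 10⁵ ≈ 9.01
n = 9

9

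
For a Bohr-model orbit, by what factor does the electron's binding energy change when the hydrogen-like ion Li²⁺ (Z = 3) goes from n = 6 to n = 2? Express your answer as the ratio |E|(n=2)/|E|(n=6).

9

|E| ∝ Z^2 · n^-2; with Z fixed, |E| ∝ n^-2.
|E|(n=2)/|E|(n=6) = (2/6)^-2 = 9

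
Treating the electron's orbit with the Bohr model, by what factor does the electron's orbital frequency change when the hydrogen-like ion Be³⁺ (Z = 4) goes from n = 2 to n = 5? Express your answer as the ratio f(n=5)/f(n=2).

f ∝ Z^2 · n^-3; with Z fixed, f ∝ n^-3.
f(n=5)/f(n=2) = (5/2)^-3 = 8/125

8/125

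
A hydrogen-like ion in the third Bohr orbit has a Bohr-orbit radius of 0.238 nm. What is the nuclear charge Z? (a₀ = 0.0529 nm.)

2

r_n = n²a₀/Z ⇒ Z = n²a₀/r = 3² × 0.0529 / 0.238 ≈ 2.00
Z = 2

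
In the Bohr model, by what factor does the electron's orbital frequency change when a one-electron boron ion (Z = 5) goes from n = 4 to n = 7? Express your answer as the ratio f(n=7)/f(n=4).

64/343

f ∝ Z^2 · n^-3; with Z fixed, f ∝ n^-3.
f(n=7)/f(n=4) = (7/4)^-3 = 64/343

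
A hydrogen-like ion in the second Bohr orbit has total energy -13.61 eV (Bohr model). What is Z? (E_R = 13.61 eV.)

2

E_n = −E_R Z²/n² ⇒ Z² = −E_n n²/E_R = 13.61 × 2² / 13.61 ≈ 4.00
Z = 2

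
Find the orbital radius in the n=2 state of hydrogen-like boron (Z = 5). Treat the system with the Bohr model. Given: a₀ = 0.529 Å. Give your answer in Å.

r_n = n²a₀/Z = 2² × 0.529 / 5
    = 4 × 0.529 / 5 = 0.423 Å

0.423 Å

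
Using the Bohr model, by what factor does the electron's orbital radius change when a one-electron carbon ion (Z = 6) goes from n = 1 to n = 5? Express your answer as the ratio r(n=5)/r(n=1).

r ∝ Z^-1 · n^2; with Z fixed, r ∝ n^2.
r(n=5)/r(n=1) = (5/1)^2 = 25

25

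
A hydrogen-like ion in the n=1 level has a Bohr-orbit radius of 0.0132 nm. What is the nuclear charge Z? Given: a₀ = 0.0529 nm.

4

r_n = n²a₀/Z ⇒ Z = n²a₀/r = 1² × 0.0529 / 0.0132 ≈ 4.01
Z = 4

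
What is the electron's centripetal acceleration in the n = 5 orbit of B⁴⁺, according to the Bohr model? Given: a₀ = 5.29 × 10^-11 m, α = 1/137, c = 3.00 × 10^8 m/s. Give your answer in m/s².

r = n²a₀/Z = 2.64 × 10^-10 m, v = Zαc/n = 2.19 × 10^6 m/s
a = v²/r = (2.19 × 10^6)² / 2.64 × 10^-10 = 1.81 × 10^22 m/s²

1.81 × 10^22 m/s²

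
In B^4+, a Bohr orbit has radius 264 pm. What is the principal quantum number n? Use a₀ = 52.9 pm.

r_n = n²a₀/Z ⇒ n² = rZ/a₀ = 264 × 5 / 52.9 ≈ 24.95
n = 5

5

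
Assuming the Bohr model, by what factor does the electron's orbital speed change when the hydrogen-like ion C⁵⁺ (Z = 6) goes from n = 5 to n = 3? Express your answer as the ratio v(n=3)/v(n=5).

v ∝ Z^1 · n^-1; with Z fixed, v ∝ n^-1.
v(n=3)/v(n=5) = (3/5)^-1 = 5/3

5/3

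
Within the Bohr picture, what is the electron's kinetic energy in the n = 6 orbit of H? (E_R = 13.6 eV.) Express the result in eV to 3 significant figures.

For a Coulomb orbit the virial theorem gives K = −E_n.
E_n = −E_R·Z²/n², so K = E_R·Z²/n² = 13.6 × 1²/6² = 0.378 eV

0.378 eV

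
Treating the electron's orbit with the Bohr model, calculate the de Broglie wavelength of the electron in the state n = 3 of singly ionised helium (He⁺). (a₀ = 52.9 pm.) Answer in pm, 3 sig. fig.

The Bohr quantisation condition is nλ = 2πr_n.
r_n = n²a₀/Z = 238 pm
λ = 2πr_n/n = 2π·238/3 = 499 pm

499 pm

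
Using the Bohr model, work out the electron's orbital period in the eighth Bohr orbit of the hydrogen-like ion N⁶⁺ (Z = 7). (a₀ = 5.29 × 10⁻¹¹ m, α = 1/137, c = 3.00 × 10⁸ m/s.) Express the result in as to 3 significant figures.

r = n²a₀/Z = 8²·5.29 × 10⁻¹¹/7 = 4.84 × 10⁻¹⁰ m
v = Zαc/n = 7·0.00730·3.00 × 10⁸/8 = 1.92 × 10⁶ m/s
T = 2πr/v = 1.59 × 10⁻¹⁵ s = 1590 as

1590 as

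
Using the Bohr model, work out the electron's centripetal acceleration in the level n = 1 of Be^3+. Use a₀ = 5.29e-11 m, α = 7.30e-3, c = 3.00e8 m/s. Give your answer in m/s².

r = n²a₀/Z = 1.32e-11 m, v = Zαc/n = 8.76e6 m/s
a = v²/r = (8.76e6)² / 1.32e-11 = 5.80e24 m/s²

5.80e24 m/s²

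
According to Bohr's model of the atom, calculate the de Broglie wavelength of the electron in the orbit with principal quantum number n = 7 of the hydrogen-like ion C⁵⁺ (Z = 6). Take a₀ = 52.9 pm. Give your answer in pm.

The Bohr quantisation condition is nλ = 2πr_n.
r_n = n²a₀/Z = 432 pm
λ = 2πr_n/n = 2π·432/7 = 388 pm

388 pm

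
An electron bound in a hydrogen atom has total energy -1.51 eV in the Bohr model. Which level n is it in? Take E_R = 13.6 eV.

E_n = −E_R Z²/n² ⇒ n² = E_R Z²/(−E_n) = 13.6 × 1² / 1.51 ≈ 9.01
n = 3

3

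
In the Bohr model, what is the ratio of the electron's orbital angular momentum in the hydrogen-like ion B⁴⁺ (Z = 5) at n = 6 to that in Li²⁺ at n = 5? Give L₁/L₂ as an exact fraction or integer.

L = nℏ is independent of Z.
L₁/L₂ = n₁/n₂ = 6/5 = 6/5

6/5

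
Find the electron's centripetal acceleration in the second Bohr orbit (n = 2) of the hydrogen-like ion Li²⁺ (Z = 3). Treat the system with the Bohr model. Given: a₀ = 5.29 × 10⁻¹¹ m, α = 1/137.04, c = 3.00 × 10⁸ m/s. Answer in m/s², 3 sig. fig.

r = n²a₀/Z = 7.05 × 10⁻¹¹ m, v = Zαc/n = 3.28 × 10⁶ m/s
a = v²/r = (3.28 × 10⁶)² / 7.05 × 10⁻¹¹ = 1.53 × 10²³ m/s²

1.53 × 10²³ m/s²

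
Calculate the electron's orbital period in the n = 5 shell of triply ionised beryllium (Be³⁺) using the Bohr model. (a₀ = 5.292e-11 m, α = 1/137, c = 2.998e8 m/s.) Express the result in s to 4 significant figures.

1.187e-15 s

r = n²a₀/Z = 5²·5.292e-11/4 = 3.308e-10 m
v = Zαc/n = 4·0.007299·2.998e8/5 = 1.751e6 m/s
T = 2πr/v = 1.187e-15 s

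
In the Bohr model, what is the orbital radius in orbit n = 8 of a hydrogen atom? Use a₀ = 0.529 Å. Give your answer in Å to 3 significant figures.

r_n = n²a₀/Z = 8² × 0.529 / 1
    = 64 × 0.529 / 1 = 33.9 Å

33.9 Å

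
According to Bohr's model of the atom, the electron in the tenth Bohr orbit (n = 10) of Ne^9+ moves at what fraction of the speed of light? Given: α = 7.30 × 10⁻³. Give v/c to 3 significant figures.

0.00730

v_n = Zαc/n, so v/c = Zα/n = 10 × 0.00730 / 10 = 0.00730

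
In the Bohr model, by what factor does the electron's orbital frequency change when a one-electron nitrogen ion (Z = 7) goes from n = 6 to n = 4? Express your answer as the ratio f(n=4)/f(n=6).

27/8

f ∝ Z^2 · n^-3; with Z fixed, f ∝ n^-3.
f(n=4)/f(n=6) = (4/6)^-3 = 27/8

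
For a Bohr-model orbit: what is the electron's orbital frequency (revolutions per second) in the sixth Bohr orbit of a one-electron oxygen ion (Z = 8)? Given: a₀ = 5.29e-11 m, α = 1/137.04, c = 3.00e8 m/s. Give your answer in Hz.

r = n²a₀/Z = 2.38e-10 m, v = Zαc/n = 2.92e6 m/s
f = v/(2πr) = 1.95e15 Hz

1.95e15 Hz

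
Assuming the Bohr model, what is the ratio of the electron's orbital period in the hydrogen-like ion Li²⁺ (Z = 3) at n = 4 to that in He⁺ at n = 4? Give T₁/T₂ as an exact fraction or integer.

4/9

T ∝ Z^-2 · n^3
T₁/T₂ = (3/2)^-2 · (4/4)^3 = 4/9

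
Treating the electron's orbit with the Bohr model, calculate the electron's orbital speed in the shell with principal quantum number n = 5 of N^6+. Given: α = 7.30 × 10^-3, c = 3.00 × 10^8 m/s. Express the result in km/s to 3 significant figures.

3070 km/s

v_n = Zαc/n = 7 × 0.00730 × 3.00 × 10^8 / 5
    = 3070 km/s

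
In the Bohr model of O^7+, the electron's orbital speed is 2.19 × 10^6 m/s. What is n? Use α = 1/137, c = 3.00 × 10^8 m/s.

8

v_n = Zαc/n ⇒ n = Zαc/v = 8 × 0.00730 × 3.00 × 10^8 / 2.19 × 10^6 ≈ 8.00
n = 8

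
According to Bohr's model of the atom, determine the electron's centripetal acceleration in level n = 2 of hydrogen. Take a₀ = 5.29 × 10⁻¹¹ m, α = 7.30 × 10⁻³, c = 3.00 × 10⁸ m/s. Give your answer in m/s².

r = n²a₀/Z = 2.12 × 10⁻¹⁰ m, v = Zαc/n = 1.09 × 10⁶ m/s
a = v²/r = (1.09 × 10⁶)² / 2.12 × 10⁻¹⁰ = 5.67 × 10²¹ m/s²

5.67 × 10²¹ m/s²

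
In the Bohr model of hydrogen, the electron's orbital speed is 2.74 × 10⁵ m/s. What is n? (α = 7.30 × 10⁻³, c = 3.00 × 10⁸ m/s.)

v_n = Zαc/n ⇒ n = Zαc/v = 1 × 0.00730 × 3.00 × 10⁸ / 2.74 × 10⁵ ≈ 7.99
n = 8

8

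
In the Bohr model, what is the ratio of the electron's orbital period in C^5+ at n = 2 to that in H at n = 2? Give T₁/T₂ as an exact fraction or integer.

T ∝ Z^-2 · n^3
T₁/T₂ = (6/1)^-2 · (2/2)^3 = 1/36

1/36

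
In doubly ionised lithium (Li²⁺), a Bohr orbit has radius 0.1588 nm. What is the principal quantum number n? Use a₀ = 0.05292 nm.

3

r_n = n²a₀/Z ⇒ n² = rZ/a₀ = 0.1588 × 3 / 0.05292 ≈ 9.00
n = 3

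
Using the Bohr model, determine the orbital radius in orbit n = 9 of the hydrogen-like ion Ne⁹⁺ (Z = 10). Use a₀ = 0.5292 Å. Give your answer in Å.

4.287 Å

r_n = n²a₀/Z = 9² × 0.5292 / 10
    = 81 × 0.5292 / 10 = 4.287 Å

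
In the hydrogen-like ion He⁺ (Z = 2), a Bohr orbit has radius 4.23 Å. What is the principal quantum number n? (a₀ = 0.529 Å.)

4

r_n = n²a₀/Z ⇒ n² = rZ/a₀ = 4.23 × 2 / 0.529 ≈ 15.99
n = 4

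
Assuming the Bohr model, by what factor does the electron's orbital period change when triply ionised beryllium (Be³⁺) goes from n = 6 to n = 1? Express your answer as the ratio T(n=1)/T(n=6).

T ∝ Z^-2 · n^3; with Z fixed, T ∝ n^3.
T(n=1)/T(n=6) = (1/6)^3 = 1/216

1/216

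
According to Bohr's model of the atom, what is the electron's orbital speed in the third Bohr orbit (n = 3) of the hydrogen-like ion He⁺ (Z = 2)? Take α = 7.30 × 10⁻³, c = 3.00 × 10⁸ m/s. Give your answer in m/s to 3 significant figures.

1.46 × 10⁶ m/s

v_n = Zαc/n = 2 × 0.00730 × 3.00 × 10⁸ / 3
    = 1.46 × 10⁶ m/s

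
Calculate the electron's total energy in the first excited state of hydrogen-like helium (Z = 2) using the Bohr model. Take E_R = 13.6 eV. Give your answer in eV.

-13.6 eV

E_n = −E_R·Z²/n² = −13.6 × 2²/2² = -13.6 eV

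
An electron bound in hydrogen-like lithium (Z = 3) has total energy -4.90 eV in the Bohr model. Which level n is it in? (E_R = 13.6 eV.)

E_n = −E_R Z²/n² ⇒ n² = E_R Z²/(−E_n) = 13.6 × 3² / 4.90 ≈ 24.98
n = 5

5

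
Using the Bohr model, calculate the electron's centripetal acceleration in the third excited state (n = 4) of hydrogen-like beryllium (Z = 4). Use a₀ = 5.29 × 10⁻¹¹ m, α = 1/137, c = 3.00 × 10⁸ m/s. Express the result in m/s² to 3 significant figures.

2.27 × 10²² m/s²

r = n²a₀/Z = 2.12 × 10⁻¹⁰ m, v = Zαc/n = 2.19 × 10⁶ m/s
a = v²/r = (2.19 × 10⁶)² / 2.12 × 10⁻¹⁰ = 2.27 × 10²² m/s²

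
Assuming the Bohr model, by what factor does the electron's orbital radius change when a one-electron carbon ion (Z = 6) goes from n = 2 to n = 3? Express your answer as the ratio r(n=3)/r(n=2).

r ∝ Z^-1 · n^2; with Z fixed, r ∝ n^2.
r(n=3)/r(n=2) = (3/2)^2 = 9/4

9/4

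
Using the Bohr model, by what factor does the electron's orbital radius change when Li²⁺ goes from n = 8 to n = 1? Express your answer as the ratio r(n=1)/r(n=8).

r ∝ Z^-1 · n^2; with Z fixed, r ∝ n^2.
r(n=1)/r(n=8) = (1/8)^2 = 1/64

1/64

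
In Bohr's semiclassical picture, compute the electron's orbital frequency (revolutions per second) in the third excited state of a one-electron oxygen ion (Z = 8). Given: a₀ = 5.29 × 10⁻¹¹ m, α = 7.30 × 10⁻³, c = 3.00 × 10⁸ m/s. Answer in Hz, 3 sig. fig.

6.59 × 10¹⁵ Hz

r = n²a₀/Z = 1.06 × 10⁻¹⁰ m, v = Zαc/n = 4.38 × 10⁶ m/s
f = v/(2πr) = 6.59 × 10¹⁵ Hz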